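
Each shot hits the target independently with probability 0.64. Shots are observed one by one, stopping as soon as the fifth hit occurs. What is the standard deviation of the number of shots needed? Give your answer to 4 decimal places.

2.0963

Y = total shots until the fifth success; negative binomial with r=5, p=0.64.
SD(Y) = √[r(1−p)/p²] = √(4.394531) = 2.096314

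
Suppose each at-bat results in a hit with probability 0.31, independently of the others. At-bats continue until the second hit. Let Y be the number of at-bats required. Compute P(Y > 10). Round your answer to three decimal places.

Needing more than 10 at-bats ⇔ fewer than 2 successes in the first 10. With X ~ Binomial(10, 0.31), P(Y > 10) = P(X ≤ 1).
  k=0: C(10,0)·0.31^0·0.69^10 = 0.02446
  k=1: C(10,1)·0.31^1·0.69^9 = 0.10990
P(X ≤ 1) = 0.13436

0.134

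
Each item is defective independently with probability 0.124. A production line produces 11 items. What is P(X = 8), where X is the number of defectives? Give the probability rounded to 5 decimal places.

X ~ Binomial(n=11, p=0.124).
P(X=8) = C(11,8) · p^8 · (1−p)^3
= 165 · 5.5895e-08 · 0.67222 = 0.0000062

0.00001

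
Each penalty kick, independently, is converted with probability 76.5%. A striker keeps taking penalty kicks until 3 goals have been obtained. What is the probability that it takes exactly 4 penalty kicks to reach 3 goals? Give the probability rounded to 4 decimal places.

Y = trial on which the third success occurs; negative binomial, r=3, p=0.765.
P(Y=4) = C(3,2) · p^3 · (1−p)^1
= 3 · 0.4477 · 0.235 = 0.315626

0.3156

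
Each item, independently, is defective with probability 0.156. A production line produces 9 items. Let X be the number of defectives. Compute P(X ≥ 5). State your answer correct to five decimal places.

0.00670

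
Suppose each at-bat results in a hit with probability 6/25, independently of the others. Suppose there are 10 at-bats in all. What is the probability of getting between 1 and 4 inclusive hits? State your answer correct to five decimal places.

0.86872

X ~ Binomial(10, 0.24); P(1 ≤ X ≤ 4) = Σ C(10,k) p^k (1−p)^(10−k) over k:
  k=1: C(10,1)·0.24^1·0.76^9 = 0.2030175
  k=2: C(10,2)·0.24^2·0.76^8 = 0.2884986
  k=3: C(10,3)·0.24^3·0.76^7 = 0.2429462
  k=4: C(10,4)·0.24^4·0.76^6 = 0.1342597
Total = 0.8687221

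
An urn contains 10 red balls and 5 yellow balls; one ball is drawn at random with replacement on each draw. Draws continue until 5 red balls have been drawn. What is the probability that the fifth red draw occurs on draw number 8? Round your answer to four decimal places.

0.1707

Y = trial on which the fifth success occurs; negative binomial, r=5, p=0.666667.
P(Y=8) = C(7,4) · p^5 · (1−p)^3
= 35 · 0.13169 · 0.037037 = 0.170706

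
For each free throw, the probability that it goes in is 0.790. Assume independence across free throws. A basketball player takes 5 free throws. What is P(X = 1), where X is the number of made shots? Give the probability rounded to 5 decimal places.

X ~ Binomial(n=5, p=0.79).
P(X=1) = C(5,1) · p^1 · (1−p)^4
= 5 · 0.79 · 0.0019448 = 0.0076820

0.00768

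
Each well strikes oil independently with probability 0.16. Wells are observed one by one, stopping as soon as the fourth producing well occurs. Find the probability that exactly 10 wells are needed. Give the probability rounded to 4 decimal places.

Y = trial on which the fourth success occurs; negative binomial, r=4, p=0.16.
P(Y=10) = C(9,3) · p^4 · (1−p)^6
= 84 · 0.00065536 · 0.3513 = 0.019339

0.0193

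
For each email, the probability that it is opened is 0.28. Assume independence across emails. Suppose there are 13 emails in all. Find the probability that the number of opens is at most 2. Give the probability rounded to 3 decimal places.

X ~ Binomial(13, 0.28); P(X ≤ 2) = Σ C(13,k) p^k (1−p)^(13−k) over k:
  k=0: C(13,0)·0.28^0·0.72^13 = 0.01397
  k=1: C(13,1)·0.28^1·0.72^12 = 0.07065
  k=2: C(13,2)·0.28^2·0.72^11 = 0.16484
Total = 0.24946

0.249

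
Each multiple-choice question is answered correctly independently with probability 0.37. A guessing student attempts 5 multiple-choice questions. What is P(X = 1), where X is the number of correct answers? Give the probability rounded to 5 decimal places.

X ~ Binomial(n=5, p=0.37).
P(X=1) = C(5,1) · p^1 · (1−p)^4
= 5 · 0.37 · 0.15753 = 0.2914298

0.29143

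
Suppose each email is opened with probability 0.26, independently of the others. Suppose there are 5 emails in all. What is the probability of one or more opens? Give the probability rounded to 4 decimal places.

P(at least one) = 1 − P(none) = 1 − (1 − 0.26)^5
= 1 − 0.221901 = 0.778099

0.7781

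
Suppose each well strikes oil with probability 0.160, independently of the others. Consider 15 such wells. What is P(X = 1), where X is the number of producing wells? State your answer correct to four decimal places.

X ~ Binomial(n=15, p=0.16).
P(X=1) = C(15,1) · p^1 · (1−p)^14
= 15 · 0.16 · 0.087078 = 0.208988

0.2090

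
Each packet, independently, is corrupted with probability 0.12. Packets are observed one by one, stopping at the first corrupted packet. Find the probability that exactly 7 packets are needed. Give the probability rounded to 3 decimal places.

Geometric (trials to first success), p = 0.12.
P(Y = 7) = (1−p)^6 · p = 0.4644 · 0.12 = 0.05573

0.056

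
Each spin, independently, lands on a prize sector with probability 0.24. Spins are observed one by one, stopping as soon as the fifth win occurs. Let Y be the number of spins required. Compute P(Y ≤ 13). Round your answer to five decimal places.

0.18156

Finishing within 13 spins ⇔ at least 5 successes in the first 13. With X ~ Binomial(13, 0.24), P(Y ≤ 13) = 1 − P(X ≤ 4).
  k=0: C(13,0)·0.24^0·0.76^13 = 0.0282213
  k=1: C(13,1)·0.24^1·0.76^12 = 0.1158558
  k=2: C(13,2)·0.24^2·0.76^11 = 0.2195162
  k=3: C(13,3)·0.24^3·0.76^10 = 0.2541767
  k=4: C(13,4)·0.24^4·0.76^9 = 0.2006658
1 − 0.8184357 = 0.1815643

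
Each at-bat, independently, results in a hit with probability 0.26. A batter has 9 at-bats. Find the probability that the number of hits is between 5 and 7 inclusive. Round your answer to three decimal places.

0.057

X ~ Binomial(9, 0.26); P(5 ≤ X ≤ 7) = Σ C(9,k) p^k (1−p)^(9−k) over k:
  k=5: C(9,5)·0.26^5·0.74^4 = 0.04489
  k=6: C(9,6)·0.26^6·0.74^3 = 0.01052
  k=7: C(9,7)·0.26^7·0.74^2 = 0.00158
Total = 0.05699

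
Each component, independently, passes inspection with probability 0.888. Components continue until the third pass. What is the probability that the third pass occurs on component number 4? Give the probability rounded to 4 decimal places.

Y = trial on which the third success occurs; negative binomial, r=3, p=0.888.
P(Y=4) = C(3,2) · p^3 · (1−p)^1
= 3 · 0.70023 · 0.112 = 0.235276

0.2353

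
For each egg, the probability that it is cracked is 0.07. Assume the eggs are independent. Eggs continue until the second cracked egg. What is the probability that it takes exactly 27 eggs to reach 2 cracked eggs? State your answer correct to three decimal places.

Y = trial on which the second success occurs; negative binomial, r=2, p=0.07.
P(Y=27) = C(26,1) · p^2 · (1−p)^25
= 26 · 0.0049 · 0.16296 = 0.02076

0.021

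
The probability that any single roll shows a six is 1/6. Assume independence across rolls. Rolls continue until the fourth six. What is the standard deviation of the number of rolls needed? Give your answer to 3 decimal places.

10.954

Y = total rolls until the fourth success; negative binomial with r=4, p=0.166667.
SD(Y) = √[r(1−p)/p²] = √(120.00000) = 10.95445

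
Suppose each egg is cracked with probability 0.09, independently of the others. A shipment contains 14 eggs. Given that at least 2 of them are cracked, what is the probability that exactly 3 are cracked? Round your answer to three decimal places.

X ~ Binomial(14, 0.09). Want P(X=3 | X≥2) = P(X=3) / P(X≥2).
P(X=3) = C(14,3)·0.09^3·0.91^11 = 0.09403
P(X≥2) = 1 − 0.26704 − 0.36975 = 0.36321
Ratio = 0.09403 / 0.36321 = 0.25890

0.259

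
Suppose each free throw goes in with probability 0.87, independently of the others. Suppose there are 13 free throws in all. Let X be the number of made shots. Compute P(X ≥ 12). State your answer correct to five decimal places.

0.48136

X ~ Binomial(13, 0.87); P(X ≥ 12) = Σ C(13,k) p^k (1−p)^(13−k) over k:
  k=12: C(13,12)·0.87^12·0.13^1 = 0.3177735
  k=13: C(13,13)·0.87^13·0.13^0 = 0.1635876
Total = 0.4813611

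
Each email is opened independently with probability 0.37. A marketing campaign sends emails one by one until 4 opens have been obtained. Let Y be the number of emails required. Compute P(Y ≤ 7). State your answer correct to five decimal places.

0.23408

Finishing within 7 emails ⇔ at least 4 successes in the first 7. With X ~ Binomial(7, 0.37), P(Y ≤ 7) = 1 − P(X ≤ 3).
  k=0: C(7,0)·0.37^0·0.63^7 = 0.0393898
  k=1: C(7,1)·0.37^1·0.63^6 = 0.1619359
  k=2: C(7,2)·0.37^2·0.63^5 = 0.2853156
  k=3: C(7,3)·0.37^3·0.63^4 = 0.2792772
1 − 0.7659184 = 0.2340816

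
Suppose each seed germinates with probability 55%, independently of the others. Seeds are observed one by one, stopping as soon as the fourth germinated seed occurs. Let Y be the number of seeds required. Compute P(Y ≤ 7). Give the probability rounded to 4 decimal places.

0.6083

Finishing within 7 seeds ⇔ at least 4 successes in the first 7. With X ~ Binomial(7, 0.55), P(Y ≤ 7) = 1 − P(X ≤ 3).
  k=0: C(7,0)·0.55^0·0.45^7 = 0.003737
  k=1: C(7,1)·0.55^1·0.45^6 = 0.031969
  k=2: C(7,2)·0.55^2·0.45^5 = 0.117221
  k=3: C(7,3)·0.55^3·0.45^4 = 0.238785
1 − 0.391712 = 0.608288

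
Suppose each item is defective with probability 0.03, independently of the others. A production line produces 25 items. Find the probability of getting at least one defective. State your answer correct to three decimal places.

P(at least one) = 1 − P(none) = 1 − (1 − 0.03)^25
= 1 − 0.46697 = 0.53303

0.533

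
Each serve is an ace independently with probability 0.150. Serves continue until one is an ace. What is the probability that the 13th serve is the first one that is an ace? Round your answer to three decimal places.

Geometric (trials to first success), p = 0.15.
P(Y = 13) = (1−p)^12 · p = 0.14224 · 0.15 = 0.02134

0.021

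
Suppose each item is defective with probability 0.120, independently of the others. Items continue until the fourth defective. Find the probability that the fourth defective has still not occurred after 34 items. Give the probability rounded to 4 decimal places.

Needing more than 34 items ⇔ fewer than 4 successes in the first 34. With X ~ Binomial(34, 0.12), P(Y > 34) = P(X ≤ 3).
  k=0: C(34,0)·0.12^0·0.88^34 = 0.012954
  k=1: C(34,1)·0.12^1·0.88^33 = 0.060060
  k=2: C(34,2)·0.12^2·0.88^32 = 0.135136
  k=3: C(34,3)·0.12^3·0.88^31 = 0.196561
P(X ≤ 3) = 0.404712

0.4047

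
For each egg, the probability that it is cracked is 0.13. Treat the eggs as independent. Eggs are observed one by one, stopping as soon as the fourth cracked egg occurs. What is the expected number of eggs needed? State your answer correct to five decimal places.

30.76923

Y = total eggs until the fourth success; negative binomial with r=4, p=0.13.
E[Y] = r / p = 4 / 0.13 = 30.7692308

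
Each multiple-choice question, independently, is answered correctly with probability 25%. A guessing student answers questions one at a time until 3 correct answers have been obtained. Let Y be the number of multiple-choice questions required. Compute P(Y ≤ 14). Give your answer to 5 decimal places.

Finishing within 14 multiple-choice questions ⇔ at least 3 successes in the first 14. With X ~ Binomial(14, 0.25), P(Y ≤ 14) = 1 − P(X ≤ 2).
  k=0: C(14,0)·0.25^0·0.75^14 = 0.0178179
  k=1: C(14,1)·0.25^1·0.75^13 = 0.0831504
  k=2: C(14,2)·0.25^2·0.75^12 = 0.1801593
1 − 0.2811276 = 0.7188724

0.71887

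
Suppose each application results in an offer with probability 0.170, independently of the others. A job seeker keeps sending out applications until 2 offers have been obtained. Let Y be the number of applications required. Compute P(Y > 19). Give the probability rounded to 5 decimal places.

Needing more than 19 applications ⇔ fewer than 2 successes in the first 19. With X ~ Binomial(19, 0.17), P(Y > 19) = P(X ≤ 1).
  k=0: C(19,0)·0.17^0·0.83^19 = 0.0290057
  k=1: C(19,1)·0.17^1·0.83^18 = 0.1128777
P(X ≤ 1) = 0.1418834

0.14188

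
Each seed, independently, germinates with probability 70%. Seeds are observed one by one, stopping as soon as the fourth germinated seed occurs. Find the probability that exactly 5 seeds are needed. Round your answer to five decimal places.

0.28812

Y = trial on which the fourth success occurs; negative binomial, r=4, p=0.70.
P(Y=5) = C(4,3) · p^4 · (1−p)^1
= 4 · 0.2401 · 0.3 = 0.2881200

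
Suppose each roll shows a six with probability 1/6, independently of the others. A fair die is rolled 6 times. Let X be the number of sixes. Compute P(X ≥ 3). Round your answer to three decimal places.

0.062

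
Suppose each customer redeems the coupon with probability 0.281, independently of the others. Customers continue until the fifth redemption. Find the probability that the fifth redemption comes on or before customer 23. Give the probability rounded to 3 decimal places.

0.817

Finishing within 23 customers ⇔ at least 5 successes in the first 23. With X ~ Binomial(23, 0.281), P(Y ≤ 23) = 1 − P(X ≤ 4).
  k=0: C(23,0)·0.281^0·0.719^23 = 0.00051
  k=1: C(23,1)·0.281^1·0.719^22 = 0.00455
  k=2: C(23,2)·0.281^2·0.719^21 = 0.01958
  k=3: C(23,3)·0.281^3·0.719^20 = 0.05357
  k=4: C(23,4)·0.281^4·0.719^19 = 0.10468
1 − 0.18289 = 0.81711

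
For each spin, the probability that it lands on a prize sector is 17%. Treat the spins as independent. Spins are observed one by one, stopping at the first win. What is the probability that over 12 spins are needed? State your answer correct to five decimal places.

Y = number of spins to the first success; geometric, p = 0.17.
P(Y > 12) = P(first 12 all fail) = (1−p)^12 = 0.1068900

0.10689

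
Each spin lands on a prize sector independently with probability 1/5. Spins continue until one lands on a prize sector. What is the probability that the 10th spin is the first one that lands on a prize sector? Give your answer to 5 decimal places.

0.02684

Geometric (trials to first success), p = 0.20.
P(Y = 10) = (1−p)^9 · p = 0.13422 · 0.20 = 0.0268435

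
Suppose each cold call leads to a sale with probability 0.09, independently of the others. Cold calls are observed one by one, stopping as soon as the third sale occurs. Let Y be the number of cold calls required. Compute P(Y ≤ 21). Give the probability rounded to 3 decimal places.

Finishing within 21 cold calls ⇔ at least 3 successes in the first 21. With X ~ Binomial(21, 0.09), P(Y ≤ 21) = 1 − P(X ≤ 2).
  k=0: C(21,0)·0.09^0·0.91^21 = 0.13800
  k=1: C(21,1)·0.09^1·0.91^20 = 0.28661
  k=2: C(21,2)·0.09^2·0.91^19 = 0.28346
1 − 0.70807 = 0.29193

0.292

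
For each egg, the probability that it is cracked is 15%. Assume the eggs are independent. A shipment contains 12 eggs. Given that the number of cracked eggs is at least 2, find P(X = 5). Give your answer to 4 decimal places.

X ~ Binomial(12, 0.15). Want P(X=5 | X≥2) = P(X=5) / P(X≥2).
P(X=5) = C(12,5)·0.15^5·0.85^7 = 0.019280
P(X≥2) = 1 − 0.142242 − 0.301218 = 0.556540
Ratio = 0.019280 / 0.556540 = 0.034643

0.0346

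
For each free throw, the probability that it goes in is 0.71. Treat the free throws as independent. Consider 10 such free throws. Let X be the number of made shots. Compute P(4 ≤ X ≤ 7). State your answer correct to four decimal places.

X ~ Binomial(10, 0.71); P(4 ≤ X ≤ 7) = Σ C(10,k) p^k (1−p)^(10−k) over k:
  k=4: C(10,4)·0.71^4·0.29^6 = 0.031742
  k=5: C(10,5)·0.71^5·0.29^5 = 0.093257
  k=6: C(10,6)·0.71^6·0.29^4 = 0.190266
  k=7: C(10,7)·0.71^7·0.29^3 = 0.266185
Total = 0.581451

0.5815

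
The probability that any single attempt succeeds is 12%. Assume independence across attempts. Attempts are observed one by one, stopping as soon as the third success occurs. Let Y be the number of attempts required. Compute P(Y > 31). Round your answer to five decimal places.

0.26373

Needing more than 31 attempts ⇔ fewer than 3 successes in the first 31. With X ~ Binomial(31, 0.12), P(Y > 31) = P(X ≤ 2).
  k=0: C(31,0)·0.12^0·0.88^31 = 0.0190092
  k=1: C(31,1)·0.12^1·0.88^30 = 0.0803569
  k=2: C(31,2)·0.12^2·0.88^29 = 0.1643664
P(X ≤ 2) = 0.2637324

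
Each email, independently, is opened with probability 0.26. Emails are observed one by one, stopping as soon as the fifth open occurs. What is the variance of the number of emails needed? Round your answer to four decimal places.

Y = total emails until the fifth success; negative binomial with r=5, p=0.26.
Var(Y) = r(1−p)/p² = 5·0.74 / 0.26² = 54.733728

54.7337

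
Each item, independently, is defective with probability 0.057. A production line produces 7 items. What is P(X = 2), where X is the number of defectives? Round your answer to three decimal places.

0.051

X ~ Binomial(n=7, p=0.057).
P(X=2) = C(7,2) · p^2 · (1−p)^5
= 21 · 0.003249 · 0.74569 = 0.05088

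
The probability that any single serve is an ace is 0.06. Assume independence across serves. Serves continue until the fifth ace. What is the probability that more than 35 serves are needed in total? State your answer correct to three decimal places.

0.944

Needing more than 35 serves ⇔ fewer than 5 successes in the first 35. With X ~ Binomial(35, 0.06), P(Y > 35) = P(X ≤ 4).
  k=0: C(35,0)·0.06^0·0.94^35 = 0.11468
  k=1: C(35,1)·0.06^1·0.94^34 = 0.25619
  k=2: C(35,2)·0.06^2·0.94^33 = 0.27800
  k=3: C(35,3)·0.06^3·0.94^32 = 0.19519
  k=4: C(35,4)·0.06^4·0.94^31 = 0.09967
P(X ≤ 4) = 0.94372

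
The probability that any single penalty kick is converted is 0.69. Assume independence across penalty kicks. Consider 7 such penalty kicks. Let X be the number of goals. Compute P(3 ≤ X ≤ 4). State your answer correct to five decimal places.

0.34253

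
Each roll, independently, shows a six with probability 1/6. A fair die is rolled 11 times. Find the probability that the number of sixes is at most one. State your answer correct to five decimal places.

0.43068

X ~ Binomial(11, 0.166667); P(X ≤ 1) = Σ C(11,k) p^k (1−p)^(11−k) over k:
  k=0: C(11,0)·0.166667^0·0.833333^11 = 0.1345880
  k=1: C(11,1)·0.166667^1·0.833333^10 = 0.2960936
Total = 0.4306816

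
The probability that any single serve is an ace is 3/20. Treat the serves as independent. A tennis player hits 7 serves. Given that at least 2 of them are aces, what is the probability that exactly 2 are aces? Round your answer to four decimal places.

0.7397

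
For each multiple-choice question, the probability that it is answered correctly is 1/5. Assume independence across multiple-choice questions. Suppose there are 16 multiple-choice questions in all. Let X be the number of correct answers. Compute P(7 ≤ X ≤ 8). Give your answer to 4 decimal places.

0.0252

X ~ Binomial(16, 0.20); P(7 ≤ X ≤ 8) = Σ C(16,k) p^k (1−p)^(16−k) over k:
  k=7: C(16,7)·0.20^7·0.80^9 = 0.019654
  k=8: C(16,8)·0.20^8·0.80^8 = 0.005528
Total = 0.025181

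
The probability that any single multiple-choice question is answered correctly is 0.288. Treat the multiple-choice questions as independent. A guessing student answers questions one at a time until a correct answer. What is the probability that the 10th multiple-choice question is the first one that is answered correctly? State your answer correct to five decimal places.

0.01354

Geometric (trials to first success), p = 0.288.
P(Y = 10) = (1−p)^9 · p = 0.047024 · 0.288 = 0.0135429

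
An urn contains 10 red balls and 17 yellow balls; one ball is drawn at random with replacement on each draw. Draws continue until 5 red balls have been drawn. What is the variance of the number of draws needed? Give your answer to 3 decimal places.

Y = total draws until the fifth success; negative binomial with r=5, p=0.370370.
Var(Y) = r(1−p)/p² = 5·0.629630 / 0.370370² = 22.95000

22.950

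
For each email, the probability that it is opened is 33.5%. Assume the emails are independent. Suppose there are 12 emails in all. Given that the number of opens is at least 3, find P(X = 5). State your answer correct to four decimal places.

X ~ Binomial(12, 0.335). Want P(X=5 | X≥3) = P(X=5) / P(X≥3).
P(X=5) = C(12,5)·0.335^5·0.665^7 = 0.192177
P(X≥3) = 1 − 0.007479 − 0.045213 − 0.125271 = 0.822037
Ratio = 0.192177 / 0.822037 = 0.233781

0.2338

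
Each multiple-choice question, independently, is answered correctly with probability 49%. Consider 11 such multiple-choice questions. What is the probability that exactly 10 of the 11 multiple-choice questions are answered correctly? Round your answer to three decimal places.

X ~ Binomial(n=11, p=0.49).
P(X=10) = C(11,10) · p^10 · (1−p)^1
= 11 · 0.00079792 · 0.51 = 0.00448

0.004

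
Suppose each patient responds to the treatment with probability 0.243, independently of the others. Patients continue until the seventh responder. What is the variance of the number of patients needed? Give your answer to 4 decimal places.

89.7390

Y = total patients until the seventh success; negative binomial with r=7, p=0.243.
Var(Y) = r(1−p)/p² = 7·0.757 / 0.243² = 89.739030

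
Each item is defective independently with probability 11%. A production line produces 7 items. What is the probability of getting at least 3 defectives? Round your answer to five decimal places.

0.03312

X ~ Binomial(7, 0.11); P(X ≥ 3) = Σ C(7,k) p^k (1−p)^(7−k) over k:
  k=3: C(7,3)·0.11^3·0.89^4 = 0.0292285
  k=4: C(7,4)·0.11^4·0.89^3 = 0.0036125
  k=5: C(7,5)·0.11^5·0.89^2 = 0.0002679
  k=6: C(7,6)·0.11^6·0.89^1 = 0.0000110
  k=7: C(7,7)·0.11^7·0.89^0 = 0.0000002
Total = 0.0331201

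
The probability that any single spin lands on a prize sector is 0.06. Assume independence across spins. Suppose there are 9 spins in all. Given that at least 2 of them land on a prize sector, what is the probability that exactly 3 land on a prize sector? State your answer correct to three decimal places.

0.128

X ~ Binomial(9, 0.06). Want P(X=3 | X≥2) = P(X=3) / P(X≥2).
P(X=3) = C(9,3)·0.06^3·0.94^6 = 0.01252
P(X≥2) = 1 − 0.57299 − 0.32917 = 0.09784
Ratio = 0.01252 / 0.09784 = 0.12794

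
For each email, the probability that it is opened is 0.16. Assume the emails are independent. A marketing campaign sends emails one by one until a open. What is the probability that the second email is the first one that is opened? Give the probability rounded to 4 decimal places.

0.1344

Geometric (trials to first success), p = 0.16.
P(Y = 2) = (1−p)^1 · p = 0.84 · 0.16 = 0.134400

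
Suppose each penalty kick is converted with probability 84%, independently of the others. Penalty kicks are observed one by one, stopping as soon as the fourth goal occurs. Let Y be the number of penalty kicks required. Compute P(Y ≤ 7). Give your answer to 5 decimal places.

Finishing within 7 penalty kicks ⇔ at least 4 successes in the first 7. With X ~ Binomial(7, 0.84), P(Y ≤ 7) = 1 − P(X ≤ 3).
  k=0: C(7,0)·0.84^0·0.16^7 = 0.0000027
  k=1: C(7,1)·0.84^1·0.16^6 = 0.0000987
  k=2: C(7,2)·0.84^2·0.16^5 = 0.0015537
  k=3: C(7,3)·0.84^3·0.16^4 = 0.0135952
1 − 0.0152503 = 0.9847497

0.98475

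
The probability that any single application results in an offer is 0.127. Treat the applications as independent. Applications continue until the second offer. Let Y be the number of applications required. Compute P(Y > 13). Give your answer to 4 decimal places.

0.4946

Needing more than 13 applications ⇔ fewer than 2 successes in the first 13. With X ~ Binomial(13, 0.127), P(Y > 13) = P(X ≤ 1).
  k=0: C(13,0)·0.127^0·0.873^13 = 0.171074
  k=1: C(13,1)·0.127^1·0.873^12 = 0.323533
P(X ≤ 1) = 0.494607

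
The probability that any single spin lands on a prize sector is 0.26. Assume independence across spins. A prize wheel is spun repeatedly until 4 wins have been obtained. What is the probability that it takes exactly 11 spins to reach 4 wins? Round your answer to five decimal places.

0.06663

Y = trial on which the fourth success occurs; negative binomial, r=4, p=0.26.
P(Y=11) = C(10,3) · p^4 · (1−p)^7
= 120 · 0.0045698 · 0.12151 = 0.0666341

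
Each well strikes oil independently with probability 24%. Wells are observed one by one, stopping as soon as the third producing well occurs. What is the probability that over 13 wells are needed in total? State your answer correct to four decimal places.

Needing more than 13 wells ⇔ fewer than 3 successes in the first 13. With X ~ Binomial(13, 0.24), P(Y > 13) = P(X ≤ 2).
  k=0: C(13,0)·0.24^0·0.76^13 = 0.028221
  k=1: C(13,1)·0.24^1·0.76^12 = 0.115856
  k=2: C(13,2)·0.24^2·0.76^11 = 0.219516
P(X ≤ 2) = 0.363593

0.3636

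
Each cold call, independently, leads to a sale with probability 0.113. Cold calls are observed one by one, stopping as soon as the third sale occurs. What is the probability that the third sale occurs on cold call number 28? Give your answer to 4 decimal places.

0.0253

Y = trial on which the third success occurs; negative binomial, r=3, p=0.113.
P(Y=28) = C(27,2) · p^3 · (1−p)^25
= 351 · 0.0014429 · 0.049899 = 0.025272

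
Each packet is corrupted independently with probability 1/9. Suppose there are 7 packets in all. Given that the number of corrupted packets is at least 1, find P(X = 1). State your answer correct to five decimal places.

X ~ Binomial(7, 0.111111). Want P(X=1 | X≥1) = P(X=1) / P(X≥1).
P(X=1) = C(7,1)·0.111111^1·0.888889^6 = 0.3836546
P(X≥1) = 1 − 0.4384624 = 0.5615376
Ratio = 0.3836546 / 0.5615376 = 0.6832215

0.68322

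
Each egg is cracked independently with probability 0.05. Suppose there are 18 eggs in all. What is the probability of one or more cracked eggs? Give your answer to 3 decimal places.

0.603

P(at least one) = 1 − P(none) = 1 − (1 − 0.05)^18
= 1 − 0.39721 = 0.60279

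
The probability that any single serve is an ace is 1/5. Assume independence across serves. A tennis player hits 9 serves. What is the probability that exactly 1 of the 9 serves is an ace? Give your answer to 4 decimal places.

0.3020

X ~ Binomial(n=9, p=0.20).
P(X=1) = C(9,1) · p^1 · (1−p)^8
= 9 · 0.2 · 0.16777 = 0.301990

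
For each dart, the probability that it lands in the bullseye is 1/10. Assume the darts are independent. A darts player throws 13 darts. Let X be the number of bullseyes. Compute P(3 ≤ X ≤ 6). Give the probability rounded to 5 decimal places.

0.13378

X ~ Binomial(13, 0.10); P(3 ≤ X ≤ 6) = Σ C(13,k) p^k (1−p)^(13−k) over k:
  k=3: C(13,3)·0.10^3·0.90^10 = 0.0997220
  k=4: C(13,4)·0.10^4·0.90^9 = 0.0277006
  k=5: C(13,5)·0.10^5·0.90^8 = 0.0055401
  k=6: C(13,6)·0.10^6·0.90^7 = 0.0008208
Total = 0.1337835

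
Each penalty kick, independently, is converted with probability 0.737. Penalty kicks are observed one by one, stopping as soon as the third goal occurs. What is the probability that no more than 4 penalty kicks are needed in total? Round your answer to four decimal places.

0.7162

Finishing within 4 penalty kicks ⇔ at least 3 successes in the first 4. With X ~ Binomial(4, 0.737), P(Y ≤ 4) = 1 − P(X ≤ 2).
  k=0: C(4,0)·0.737^0·0.263^4 = 0.004784
  k=1: C(4,1)·0.737^1·0.263^3 = 0.053628
  k=2: C(4,2)·0.737^2·0.263^2 = 0.225423
1 − 0.283835 = 0.716165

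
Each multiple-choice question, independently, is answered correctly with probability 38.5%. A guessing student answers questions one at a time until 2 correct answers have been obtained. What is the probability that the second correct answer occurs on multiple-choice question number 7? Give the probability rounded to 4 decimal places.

0.0782

Y = trial on which the second success occurs; negative binomial, r=2, p=0.385.
P(Y=7) = C(6,1) · p^2 · (1−p)^5
= 6 · 0.14822 · 0.087978 = 0.078244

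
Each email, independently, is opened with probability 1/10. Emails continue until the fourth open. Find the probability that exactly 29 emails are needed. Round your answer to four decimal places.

0.0235

Y = trial on which the fourth success occurs; negative binomial, r=4, p=0.10.
P(Y=29) = C(28,3) · p^4 · (1−p)^25
= 3276 · 0.0001 · 0.07179 = 0.023518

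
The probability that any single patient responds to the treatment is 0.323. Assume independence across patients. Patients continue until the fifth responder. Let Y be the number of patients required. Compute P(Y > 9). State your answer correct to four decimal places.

Needing more than 9 patients ⇔ fewer than 5 successes in the first 9. With X ~ Binomial(9, 0.323), P(Y > 9) = P(X ≤ 4).
  k=0: C(9,0)·0.323^0·0.677^9 = 0.029874
  k=1: C(9,1)·0.323^1·0.677^8 = 0.128279
  k=2: C(9,2)·0.323^2·0.677^7 = 0.244809
  k=3: C(9,3)·0.323^3·0.677^6 = 0.272533
  k=4: C(9,4)·0.323^4·0.677^5 = 0.195040
P(X ≤ 4) = 0.870535

0.8705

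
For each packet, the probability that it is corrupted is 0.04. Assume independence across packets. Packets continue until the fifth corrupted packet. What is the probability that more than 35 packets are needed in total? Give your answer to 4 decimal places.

0.9878

Needing more than 35 packets ⇔ fewer than 5 successes in the first 35. With X ~ Binomial(35, 0.04), P(Y > 35) = P(X ≤ 4).
  k=0: C(35,0)·0.04^0·0.96^35 = 0.239603
  k=1: C(35,1)·0.04^1·0.96^34 = 0.349422
  k=2: C(35,2)·0.04^2·0.96^33 = 0.247507
  k=3: C(35,3)·0.04^3·0.96^32 = 0.113441
  k=4: C(35,4)·0.04^4·0.96^31 = 0.037814
P(X ≤ 4) = 0.987787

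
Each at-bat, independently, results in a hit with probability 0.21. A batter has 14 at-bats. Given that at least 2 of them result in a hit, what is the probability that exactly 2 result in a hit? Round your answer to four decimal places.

X ~ Binomial(14, 0.21). Want P(X=2 | X≥2) = P(X=2) / P(X≥2).
P(X=2) = C(14,2)·0.21^2·0.79^12 = 0.237140
P(X≥2) = 1 − 0.036879 − 0.137246 = 0.825875
Ratio = 0.237140 / 0.825875 = 0.287138

0.2871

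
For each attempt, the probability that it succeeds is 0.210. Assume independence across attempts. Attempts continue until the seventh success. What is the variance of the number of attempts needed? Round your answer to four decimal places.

Y = total attempts until the seventh success; negative binomial with r=7, p=0.21.
Var(Y) = r(1−p)/p² = 7·0.79 / 0.21² = 125.396825

125.3968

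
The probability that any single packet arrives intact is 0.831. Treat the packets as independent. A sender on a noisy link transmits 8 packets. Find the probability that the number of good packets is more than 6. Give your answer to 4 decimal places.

X ~ Binomial(8, 0.831); P(X ≥ 7) = Σ C(8,k) p^k (1−p)^(8−k) over k:
  k=7: C(8,7)·0.831^7·0.169^1 = 0.369985
  k=8: C(8,8)·0.831^8·0.169^0 = 0.227409
Total = 0.597394

0.5974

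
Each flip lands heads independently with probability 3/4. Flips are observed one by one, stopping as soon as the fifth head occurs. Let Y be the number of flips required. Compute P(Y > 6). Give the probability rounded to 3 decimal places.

Needing more than 6 flips ⇔ fewer than 5 successes in the first 6. With X ~ Binomial(6, 0.75), P(Y > 6) = P(X ≤ 4).
  k=0: C(6,0)·0.75^0·0.25^6 = 0.00024
  k=1: C(6,1)·0.75^1·0.25^5 = 0.00439
  k=2: C(6,2)·0.75^2·0.25^4 = 0.03296
  k=3: C(6,3)·0.75^3·0.25^3 = 0.13184
  k=4: C(6,4)·0.75^4·0.25^2 = 0.29663
P(X ≤ 4) = 0.46606

0.466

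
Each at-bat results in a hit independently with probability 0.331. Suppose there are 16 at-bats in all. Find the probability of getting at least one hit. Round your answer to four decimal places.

0.9984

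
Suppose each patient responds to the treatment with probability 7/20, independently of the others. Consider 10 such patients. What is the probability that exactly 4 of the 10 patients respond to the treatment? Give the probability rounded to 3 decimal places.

0.238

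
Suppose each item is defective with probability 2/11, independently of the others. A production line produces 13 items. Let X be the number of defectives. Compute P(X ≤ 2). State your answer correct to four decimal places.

0.5699

X ~ Binomial(13, 0.181818); P(X ≤ 2) = Σ C(13,k) p^k (1−p)^(13−k) over k:
  k=0: C(13,0)·0.181818^0·0.818182^13 = 0.073629
  k=1: C(13,1)·0.181818^1·0.818182^12 = 0.212705
  k=2: C(13,2)·0.181818^2·0.818182^11 = 0.283607
Total = 0.569941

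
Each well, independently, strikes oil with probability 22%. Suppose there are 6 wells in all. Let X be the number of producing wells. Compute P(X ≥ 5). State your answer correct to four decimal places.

0.0025

X ~ Binomial(6, 0.22); P(X ≥ 5) = Σ C(6,k) p^k (1−p)^(6−k) over k:
  k=5: C(6,5)·0.22^5·0.78^1 = 0.002412
  k=6: C(6,6)·0.22^6·0.78^0 = 0.000113
Total = 0.002525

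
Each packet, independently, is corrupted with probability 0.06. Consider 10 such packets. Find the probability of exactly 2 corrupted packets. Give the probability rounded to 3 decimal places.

X ~ Binomial(n=10, p=0.06).
P(X=2) = C(10,2) · p^2 · (1−p)^8
= 45 · 0.0036 · 0.60957 = 0.09875

0.099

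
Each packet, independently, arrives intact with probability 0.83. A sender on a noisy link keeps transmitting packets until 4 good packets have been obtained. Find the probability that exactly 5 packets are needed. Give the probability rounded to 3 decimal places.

0.323

Y = trial on which the fourth success occurs; negative binomial, r=4, p=0.83.
P(Y=5) = C(4,3) · p^4 · (1−p)^1
= 4 · 0.47458 · 0.17 = 0.32272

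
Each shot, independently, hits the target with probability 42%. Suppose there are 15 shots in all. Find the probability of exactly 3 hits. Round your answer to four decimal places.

0.0489

X ~ Binomial(n=15, p=0.42).
P(X=3) = C(15,3) · p^3 · (1−p)^12
= 455 · 0.074088 · 0.0014492 = 0.048853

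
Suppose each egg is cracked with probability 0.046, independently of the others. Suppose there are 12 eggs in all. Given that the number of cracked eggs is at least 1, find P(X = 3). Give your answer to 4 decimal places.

0.0325

X ~ Binomial(12, 0.046). Want P(X=3 | X≥1) = P(X=3) / P(X≥1).
P(X=3) = C(12,3)·0.046^3·0.954^9 = 0.014016
P(X≥1) = 1 − 0.568304 = 0.431696
Ratio = 0.014016 / 0.431696 = 0.032468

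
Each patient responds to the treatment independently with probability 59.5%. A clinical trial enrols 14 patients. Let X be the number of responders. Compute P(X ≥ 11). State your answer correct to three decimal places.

0.117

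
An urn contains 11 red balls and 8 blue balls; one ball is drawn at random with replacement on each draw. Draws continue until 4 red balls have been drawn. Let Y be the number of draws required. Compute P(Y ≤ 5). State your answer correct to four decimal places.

0.3016

Finishing within 5 draws ⇔ at least 4 successes in the first 5. With X ~ Binomial(5, 0.578947), P(Y ≤ 5) = 1 − P(X ≤ 3).
  k=0: C(5,0)·0.578947^0·0.421053^5 = 0.013234
  k=1: C(5,1)·0.578947^1·0.421053^4 = 0.090982
  k=2: C(5,2)·0.578947^2·0.421053^3 = 0.250200
  k=3: C(5,3)·0.578947^3·0.421053^2 = 0.344025
1 − 0.698441 = 0.301559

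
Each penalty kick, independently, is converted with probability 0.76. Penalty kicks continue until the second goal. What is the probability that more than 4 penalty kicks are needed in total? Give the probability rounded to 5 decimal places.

Needing more than 4 penalty kicks ⇔ fewer than 2 successes in the first 4. With X ~ Binomial(4, 0.76), P(Y > 4) = P(X ≤ 1).
  k=0: C(4,0)·0.76^0·0.24^4 = 0.0033178
  k=1: C(4,1)·0.76^1·0.24^3 = 0.0420250
P(X ≤ 1) = 0.0453427

0.04534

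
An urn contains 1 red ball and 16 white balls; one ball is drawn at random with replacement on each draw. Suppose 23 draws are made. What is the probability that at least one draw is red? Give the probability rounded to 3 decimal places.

0.752

P(at least one) = 1 − P(none) = 1 − (1 − 0.058824)^23
= 1 − 0.24799 = 0.75201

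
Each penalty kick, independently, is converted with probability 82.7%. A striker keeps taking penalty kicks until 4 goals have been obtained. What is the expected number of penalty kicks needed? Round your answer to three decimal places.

4.837

Y = total penalty kicks until the fourth success; negative binomial with r=4, p=0.827.
E[Y] = r / p = 4 / 0.827 = 4.83676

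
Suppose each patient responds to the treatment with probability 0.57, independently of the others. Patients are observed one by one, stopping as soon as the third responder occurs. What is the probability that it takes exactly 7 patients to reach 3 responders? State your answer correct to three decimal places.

Y = trial on which the third success occurs; negative binomial, r=3, p=0.57.
P(Y=7) = C(6,2) · p^3 · (1−p)^4
= 15 · 0.18519 · 0.034188 = 0.09497

0.095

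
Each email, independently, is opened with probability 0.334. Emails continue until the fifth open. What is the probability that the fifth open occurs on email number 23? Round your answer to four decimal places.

0.0202

Y = trial on which the fifth success occurs; negative binomial, r=5, p=0.334.
P(Y=23) = C(22,4) · p^5 · (1−p)^18
= 7315 · 0.0041565 · 0.00066456 = 0.020206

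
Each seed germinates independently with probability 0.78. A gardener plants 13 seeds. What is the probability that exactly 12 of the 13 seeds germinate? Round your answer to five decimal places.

0.14504

X ~ Binomial(n=13, p=0.78).
P(X=12) = C(13,12) · p^12 · (1−p)^1
= 13 · 0.050715 · 0.22 = 0.1450445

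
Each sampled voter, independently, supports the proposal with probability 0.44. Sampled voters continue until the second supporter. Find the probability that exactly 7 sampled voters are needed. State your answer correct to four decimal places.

Y = trial on which the second success occurs; negative binomial, r=2, p=0.44.
P(Y=7) = C(6,1) · p^2 · (1−p)^5
= 6 · 0.1936 · 0.055073 = 0.063973

0.0640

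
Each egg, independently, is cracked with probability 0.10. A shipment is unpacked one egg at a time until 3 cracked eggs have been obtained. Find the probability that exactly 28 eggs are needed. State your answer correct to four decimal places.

0.0252

Y = trial on which the third success occurs; negative binomial, r=3, p=0.10.
P(Y=28) = C(27,2) · p^3 · (1−p)^25
= 351 · 0.001 · 0.07179 = 0.025198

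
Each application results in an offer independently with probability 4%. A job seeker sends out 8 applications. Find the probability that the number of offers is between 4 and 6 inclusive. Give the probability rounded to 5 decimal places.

X ~ Binomial(8, 0.04); P(4 ≤ X ≤ 6) = Σ C(8,k) p^k (1−p)^(8−k) over k:
  k=4: C(8,4)·0.04^4·0.96^4 = 0.0001522
  k=5: C(8,5)·0.04^5·0.96^3 = 0.0000051
  k=6: C(8,6)·0.04^6·0.96^2 = 0.0000001
Total = 0.0001574

0.00016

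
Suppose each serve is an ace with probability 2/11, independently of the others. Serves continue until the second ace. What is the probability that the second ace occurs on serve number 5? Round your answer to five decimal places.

0.07242

Y = trial on which the second success occurs; negative binomial, r=2, p=0.181818.
P(Y=5) = C(4,1) · p^2 · (1−p)^3
= 4 · 0.033058 · 0.54771 = 0.0724243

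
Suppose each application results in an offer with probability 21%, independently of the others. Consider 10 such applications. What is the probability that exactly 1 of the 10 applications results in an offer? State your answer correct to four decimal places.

0.2517

X ~ Binomial(n=10, p=0.21).
P(X=1) = C(10,1) · p^1 · (1−p)^9
= 10 · 0.21 · 0.11985 = 0.251688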